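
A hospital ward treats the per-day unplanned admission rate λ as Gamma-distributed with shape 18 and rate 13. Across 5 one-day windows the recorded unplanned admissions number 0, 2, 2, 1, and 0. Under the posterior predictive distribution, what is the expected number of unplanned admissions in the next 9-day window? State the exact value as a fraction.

Total count: 0 + 2 + 2 + 1 + 0 = 5.
Total exposure: 5 days.
Gamma(α, β) with Poisson data over total exposure Σt gives posterior Gamma(α+Σx, β+Σt) = Gamma(23, 18).
Predictive mean over a 9-day window = T·E[λ|data] = 9·23/18 = 23/2.

23/2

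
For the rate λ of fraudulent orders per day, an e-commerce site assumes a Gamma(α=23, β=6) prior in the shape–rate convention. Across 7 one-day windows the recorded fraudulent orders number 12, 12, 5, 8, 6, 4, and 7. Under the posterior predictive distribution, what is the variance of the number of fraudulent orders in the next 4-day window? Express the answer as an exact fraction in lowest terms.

5236/169

Total count: 12 + 12 + 5 + 8 + 6 + 4 + 7 = 54.
Total exposure: 7 days.
By Gamma–Poisson conjugacy, the posterior is Gamma(α + Σx, β + Σt) = Gamma(23 + 54, 6 + 7) = Gamma(77, 13).
The posterior predictive for a window of length T is Negative Binomial with variance T·α'·(β'+T)/β'² = 4·77·17/169 = 5236/169.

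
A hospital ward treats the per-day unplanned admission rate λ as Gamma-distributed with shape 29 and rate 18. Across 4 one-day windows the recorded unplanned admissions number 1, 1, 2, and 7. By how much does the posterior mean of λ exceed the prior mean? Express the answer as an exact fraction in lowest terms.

Total count: 1 + 1 + 2 + 7 = 11.
Total exposure: 4 days.
Conjugate update: add total count to the shape and total exposure to the rate, giving Gamma(40, 22).
Posterior mean = 40/22 = 20/11; prior mean = 29/18 = 29/18. Difference = 20/11 − 29/18 = 41/198.

41/198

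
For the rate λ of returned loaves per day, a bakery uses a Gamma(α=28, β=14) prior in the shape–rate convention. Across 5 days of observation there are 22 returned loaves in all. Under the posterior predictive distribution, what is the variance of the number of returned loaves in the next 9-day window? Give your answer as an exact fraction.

Total count 22 over total exposure 5 days.
The Gamma prior is conjugate for the Poisson rate, so λ | data ~ Gamma(28+22, 14+5) = Gamma(50, 19).
The posterior predictive for a window of length T is Negative Binomial with variance T·α'·(β'+T)/β'² = 9·50·28/361 = 12600/361.

12600/361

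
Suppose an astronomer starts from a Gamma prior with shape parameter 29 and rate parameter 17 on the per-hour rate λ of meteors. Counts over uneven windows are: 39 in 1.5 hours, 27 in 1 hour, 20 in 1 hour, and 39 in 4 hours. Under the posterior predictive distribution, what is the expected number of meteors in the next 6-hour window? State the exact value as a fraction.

Total count: 39 + 27 + 20 + 39 = 125.
Total exposure: 1.5 + 1 + 1 + 4 = 7.5 hours.
Conjugate update: add total count to the shape and total exposure to the rate, giving Gamma(154, 49/2).
Predictive mean over a 6-hour window = T·E[λ|data] = 6·154/(49/2) = 264/7.

264/7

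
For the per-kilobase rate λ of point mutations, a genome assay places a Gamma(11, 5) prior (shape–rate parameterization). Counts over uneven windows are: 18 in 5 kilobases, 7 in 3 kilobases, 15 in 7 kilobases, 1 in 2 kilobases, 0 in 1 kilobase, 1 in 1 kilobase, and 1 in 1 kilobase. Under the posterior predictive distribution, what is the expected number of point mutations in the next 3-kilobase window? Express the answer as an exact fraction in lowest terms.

162/25

Total count: 18 + 7 + 15 + 1 + 0 + 1 + 1 = 43.
Total exposure: 5 + 3 + 7 + 2 + 1 + 1 + 1 = 20 kilobases.
By Gamma–Poisson conjugacy, the posterior is Gamma(α + Σx, β + Σt) = Gamma(11 + 43, 5 + 20) = Gamma(54, 25).
Predictive mean over a 3-kilobase window = T·E[λ|data] = 3·54/25 = 162/25.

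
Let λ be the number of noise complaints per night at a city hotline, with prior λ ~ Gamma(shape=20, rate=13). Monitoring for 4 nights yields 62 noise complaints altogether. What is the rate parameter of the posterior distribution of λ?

Total count 62 over total exposure 4 nights.
By Gamma–Poisson conjugacy, the posterior is Gamma(α + Σx, β + Σt) = Gamma(20 + 62, 13 + 4) = Gamma(82, 17).

17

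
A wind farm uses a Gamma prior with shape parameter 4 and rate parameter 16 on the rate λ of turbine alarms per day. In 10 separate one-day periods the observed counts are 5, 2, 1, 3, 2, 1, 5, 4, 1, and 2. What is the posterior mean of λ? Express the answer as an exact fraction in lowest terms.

15/13

Total count: 5 + 2 + 1 + 3 + 2 + 1 + 5 + 4 + 1 + 2 = 26.
Total exposure: 10 days.
The Gamma prior is conjugate for the Poisson rate, so λ | data ~ Gamma(4+26, 16+10) = Gamma(30, 26).
Posterior mean = α'/β' = 30/26 = 15/13.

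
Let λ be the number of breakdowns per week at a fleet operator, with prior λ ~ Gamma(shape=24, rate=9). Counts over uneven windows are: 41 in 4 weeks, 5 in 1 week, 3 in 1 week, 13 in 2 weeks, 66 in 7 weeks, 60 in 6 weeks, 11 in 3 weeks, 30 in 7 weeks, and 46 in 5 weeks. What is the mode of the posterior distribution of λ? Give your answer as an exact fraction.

298/45

Total count: 41 + 5 + 3 + 13 + 66 + 60 + 11 + 30 + 46 = 275.
Total exposure: 4 + 1 + 1 + 2 + 7 + 6 + 3 + 7 + 5 = 36 weeks.
The Gamma prior is conjugate for the Poisson rate, so λ | data ~ Gamma(24+275, 9+36) = Gamma(299, 45).
Posterior mode = (α'−1)/β' = 298/45.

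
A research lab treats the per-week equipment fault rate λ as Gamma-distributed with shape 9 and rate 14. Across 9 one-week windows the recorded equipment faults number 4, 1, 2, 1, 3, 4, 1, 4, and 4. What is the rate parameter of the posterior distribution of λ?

23

Total count: 4 + 1 + 2 + 1 + 3 + 4 + 1 + 4 + 4 = 24.
Total exposure: 9 weeks.
Conjugate update: add total count to the shape and total exposure to the rate, giving Gamma(33, 23).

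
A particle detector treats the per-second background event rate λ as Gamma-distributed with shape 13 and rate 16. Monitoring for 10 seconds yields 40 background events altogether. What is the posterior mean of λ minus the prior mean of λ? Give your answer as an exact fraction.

255/208

Total count 40 over total exposure 10 seconds.
By Gamma–Poisson conjugacy, the posterior is Gamma(α + Σx, β + Σt) = Gamma(13 + 40, 16 + 10) = Gamma(53, 26).
Posterior mean = 53/26 = 53/26; prior mean = 13/16 = 13/16. Difference = 53/26 − 13/16 = 255/208.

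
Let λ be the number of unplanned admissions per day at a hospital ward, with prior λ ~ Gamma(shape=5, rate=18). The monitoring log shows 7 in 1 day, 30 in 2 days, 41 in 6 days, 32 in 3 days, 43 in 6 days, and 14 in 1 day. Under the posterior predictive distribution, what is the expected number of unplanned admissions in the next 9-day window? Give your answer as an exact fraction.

Total count: 7 + 30 + 41 + 32 + 43 + 14 = 167.
Total exposure: 1 + 2 + 6 + 3 + 6 + 1 = 19 days.
Conjugate update: add total count to the shape and total exposure to the rate, giving Gamma(172, 37).
Predictive mean over a 9-day window = T·E[λ|data] = 9·172/37 = 1548/37.

1548/37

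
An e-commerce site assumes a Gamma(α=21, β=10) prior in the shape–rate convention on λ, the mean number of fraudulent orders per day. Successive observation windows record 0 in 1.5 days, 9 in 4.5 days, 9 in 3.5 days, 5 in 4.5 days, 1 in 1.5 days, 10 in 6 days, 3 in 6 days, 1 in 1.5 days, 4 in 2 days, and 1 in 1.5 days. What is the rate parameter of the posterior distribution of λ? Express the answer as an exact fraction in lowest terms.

Total count: 0 + 9 + 9 + 5 + 1 + 10 + 3 + 1 + 4 + 1 = 43.
Total exposure: 1.5 + 4.5 + 3.5 + 4.5 + 1.5 + 6 + 6 + 1.5 + 2 + 1.5 = 32.5 days.
Gamma(α, β) with Poisson data over total exposure Σt gives posterior Gamma(α+Σx, β+Σt) = Gamma(64, 85/2).

85/2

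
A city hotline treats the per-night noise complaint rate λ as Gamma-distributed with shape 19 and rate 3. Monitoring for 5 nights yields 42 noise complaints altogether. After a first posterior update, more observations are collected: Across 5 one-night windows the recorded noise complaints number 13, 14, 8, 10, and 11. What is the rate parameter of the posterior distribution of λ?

Total count 42 over total exposure 5 nights.
After the first batch: Gamma(19 + 42, 3 + 5) = Gamma(61, 8).
Total count: 13 + 14 + 8 + 10 + 11 = 56.
Total exposure: 5 nights.
After the second batch: Gamma(61 + 56, 8 + 5) = Gamma(117, 13).

13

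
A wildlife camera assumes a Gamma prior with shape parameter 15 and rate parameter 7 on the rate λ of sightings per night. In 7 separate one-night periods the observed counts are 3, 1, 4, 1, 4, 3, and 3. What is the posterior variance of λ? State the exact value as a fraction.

Total count: 3 + 1 + 4 + 1 + 4 + 3 + 3 = 19.
Total exposure: 7 nights.
Posterior: α' = 15 + 19 = 34, β' = 7 + 7 = 14.
Posterior variance = α'/β'² = 34/196 = 17/98.

17/98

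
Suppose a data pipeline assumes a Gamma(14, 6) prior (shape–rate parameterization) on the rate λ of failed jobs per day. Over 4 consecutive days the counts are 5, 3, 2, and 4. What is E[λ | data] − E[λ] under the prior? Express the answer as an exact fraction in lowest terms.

7/15

Total count: 5 + 3 + 2 + 4 = 14.
Total exposure: 4 days.
The Gamma prior is conjugate for the Poisson rate, so λ | data ~ Gamma(14+14, 6+4) = Gamma(28, 10).
Posterior mean = 28/10 = 14/5; prior mean = 14/6 = 7/3. Difference = 14/5 − 7/3 = 7/15.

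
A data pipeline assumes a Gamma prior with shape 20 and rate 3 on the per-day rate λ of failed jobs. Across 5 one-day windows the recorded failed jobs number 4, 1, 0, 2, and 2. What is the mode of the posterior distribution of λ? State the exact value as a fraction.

7/2

Total count: 4 + 1 + 0 + 2 + 2 = 9.
Total exposure: 5 days.
Posterior: α' = 20 + 9 = 29, β' = 3 + 5 = 8.
Posterior mode = (α'−1)/β' = 28/8 = 7/2.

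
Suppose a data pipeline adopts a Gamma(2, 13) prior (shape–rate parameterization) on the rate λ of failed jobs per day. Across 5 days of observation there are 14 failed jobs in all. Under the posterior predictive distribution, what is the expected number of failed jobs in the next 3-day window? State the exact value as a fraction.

Total count 14 over total exposure 5 days.
Gamma(α, β) with Poisson data over total exposure Σt gives posterior Gamma(α+Σx, β+Σt) = Gamma(16, 18).
Predictive mean over a 3-day window = T·E[λ|data] = 3·16/18 = 8/3.

8/3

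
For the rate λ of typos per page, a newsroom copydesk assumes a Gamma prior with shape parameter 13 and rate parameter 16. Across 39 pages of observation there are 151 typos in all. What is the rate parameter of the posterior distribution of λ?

Total count 151 over total exposure 39 pages.
The Gamma prior is conjugate for the Poisson rate, so λ | data ~ Gamma(13+151, 16+39) = Gamma(164, 55).

55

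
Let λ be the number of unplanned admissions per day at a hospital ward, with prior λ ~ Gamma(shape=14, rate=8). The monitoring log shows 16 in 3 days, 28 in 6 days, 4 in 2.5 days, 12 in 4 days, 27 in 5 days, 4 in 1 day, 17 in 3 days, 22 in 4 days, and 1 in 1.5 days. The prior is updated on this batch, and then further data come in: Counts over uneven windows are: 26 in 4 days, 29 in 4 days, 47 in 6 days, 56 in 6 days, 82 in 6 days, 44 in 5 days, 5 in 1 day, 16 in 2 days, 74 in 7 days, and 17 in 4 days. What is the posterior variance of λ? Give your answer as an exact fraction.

541/6889

Total count: 16 + 28 + 4 + 12 + 27 + 4 + 17 + 22 + 1 = 131.
Total exposure: 3 + 6 + 2.5 + 4 + 5 + 1 + 3 + 4 + 1.5 = 30 days.
After the first batch: Gamma(14 + 131, 8 + 30) = Gamma(145, 38).
Total count: 26 + 29 + 47 + 56 + 82 + 44 + 5 + 16 + 74 + 17 = 396.
Total exposure: 4 + 4 + 6 + 6 + 6 + 5 + 1 + 2 + 7 + 4 = 45 days.
After the second batch: Gamma(145 + 396, 38 + 45) = Gamma(541, 83).
Posterior variance = α'/β'² = 541/6889.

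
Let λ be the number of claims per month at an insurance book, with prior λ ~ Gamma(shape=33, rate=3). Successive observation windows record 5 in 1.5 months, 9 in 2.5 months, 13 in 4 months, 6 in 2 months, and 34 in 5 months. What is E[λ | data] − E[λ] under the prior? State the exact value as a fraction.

Total count: 5 + 9 + 13 + 6 + 34 = 67.
Total exposure: 1.5 + 2.5 + 4 + 2 + 5 = 15 months.
The Gamma prior is conjugate for the Poisson rate, so λ | data ~ Gamma(33+67, 3+15) = Gamma(100, 18).
Posterior mean = 100/18 = 50/9; prior mean = 33/3 = 11. Difference = 50/9 − 11 = -49/9.

-49/9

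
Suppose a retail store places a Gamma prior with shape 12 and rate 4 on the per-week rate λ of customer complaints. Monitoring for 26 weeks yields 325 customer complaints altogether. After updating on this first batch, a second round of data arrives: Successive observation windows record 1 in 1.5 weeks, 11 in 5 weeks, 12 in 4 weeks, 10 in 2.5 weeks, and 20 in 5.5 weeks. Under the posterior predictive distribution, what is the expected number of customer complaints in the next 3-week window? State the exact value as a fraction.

2346/97

Total count 325 over total exposure 26 weeks.
After the first batch: Gamma(12 + 325, 4 + 26) = Gamma(337, 30).
Total count: 1 + 11 + 12 + 10 + 20 = 54.
Total exposure: 1.5 + 5 + 4 + 2.5 + 5.5 = 18.5 weeks.
After the second batch: Gamma(337 + 54, 30 + 18.5) = Gamma(391, 97/2).
Predictive mean over a 3-week window = T·E[λ|data] = 3·391/(97/2) = 2346/97.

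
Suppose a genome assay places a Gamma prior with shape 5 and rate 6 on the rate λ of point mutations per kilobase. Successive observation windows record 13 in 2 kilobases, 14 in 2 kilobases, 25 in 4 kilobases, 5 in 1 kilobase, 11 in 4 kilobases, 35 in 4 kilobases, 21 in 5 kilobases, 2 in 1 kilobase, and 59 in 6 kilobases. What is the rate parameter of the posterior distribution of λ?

Total count: 13 + 14 + 25 + 5 + 11 + 35 + 21 + 2 + 59 = 185.
Total exposure: 2 + 2 + 4 + 1 + 4 + 4 + 5 + 1 + 6 = 29 kilobases.
By Gamma–Poisson conjugacy, the posterior is Gamma(α + Σx, β + Σt) = Gamma(5 + 185, 6 + 29) = Gamma(190, 35).

35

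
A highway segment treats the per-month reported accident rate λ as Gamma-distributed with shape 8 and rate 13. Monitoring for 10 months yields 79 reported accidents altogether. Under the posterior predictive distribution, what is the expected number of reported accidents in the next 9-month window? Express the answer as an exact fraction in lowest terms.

783/23

Total count 79 over total exposure 10 months.
Gamma(α, β) with Poisson data over total exposure Σt gives posterior Gamma(α+Σx, β+Σt) = Gamma(87, 23).
Predictive mean over a 9-month window = T·E[λ|data] = 9·87/23 = 783/23.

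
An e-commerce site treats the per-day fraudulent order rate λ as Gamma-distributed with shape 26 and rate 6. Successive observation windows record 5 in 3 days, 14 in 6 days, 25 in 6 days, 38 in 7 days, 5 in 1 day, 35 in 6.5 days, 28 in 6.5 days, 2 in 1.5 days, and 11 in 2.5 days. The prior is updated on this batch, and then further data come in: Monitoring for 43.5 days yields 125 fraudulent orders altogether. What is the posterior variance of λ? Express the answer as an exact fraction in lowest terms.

1256/32041

Total count: 5 + 14 + 25 + 38 + 5 + 35 + 28 + 2 + 11 = 163.
Total exposure: 3 + 6 + 6 + 7 + 1 + 6.5 + 6.5 + 1.5 + 2.5 = 40 days.
After the first batch: Gamma(26 + 163, 6 + 40) = Gamma(189, 46).
Total count 125 over total exposure 43.5 days.
After the second batch: Gamma(189 + 125, 46 + 43.5) = Gamma(314, 179/2).
Posterior variance = α'/β'² = 314/(32041/4) = 1256/32041.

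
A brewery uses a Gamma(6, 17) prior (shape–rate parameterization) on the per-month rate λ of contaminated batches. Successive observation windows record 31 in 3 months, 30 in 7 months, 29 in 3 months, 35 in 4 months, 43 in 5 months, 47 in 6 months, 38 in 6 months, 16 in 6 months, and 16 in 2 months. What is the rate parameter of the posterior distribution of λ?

Total count: 31 + 30 + 29 + 35 + 43 + 47 + 38 + 16 + 16 = 285.
Total exposure: 3 + 7 + 3 + 4 + 5 + 6 + 6 + 6 + 2 = 42 months.
The Gamma prior is conjugate for the Poisson rate, so λ | data ~ Gamma(6+285, 17+42) = Gamma(291, 59).

59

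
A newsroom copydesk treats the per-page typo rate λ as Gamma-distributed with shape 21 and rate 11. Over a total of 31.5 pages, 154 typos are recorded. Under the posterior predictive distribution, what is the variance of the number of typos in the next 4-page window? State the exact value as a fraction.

5208/289

Total count 154 over total exposure 31.5 pages.
By Gamma–Poisson conjugacy, the posterior is Gamma(α + Σx, β + Σt) = Gamma(21 + 154, 11 + 31.5) = Gamma(175, 85/2).
The posterior predictive for a window of length T is Negative Binomial with variance T·α'·(β'+T)/β'² = 4·175·(93/2)/(7225/4) = 5208/289.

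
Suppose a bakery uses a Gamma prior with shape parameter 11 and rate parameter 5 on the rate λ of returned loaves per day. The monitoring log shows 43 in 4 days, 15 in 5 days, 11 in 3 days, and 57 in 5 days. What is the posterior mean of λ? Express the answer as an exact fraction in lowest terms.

137/22

Total count: 43 + 15 + 11 + 57 = 126.
Total exposure: 4 + 5 + 3 + 5 = 17 days.
Posterior: α' = 11 + 126 = 137, β' = 5 + 17 = 22.
Posterior mean = α'/β' = 137/22.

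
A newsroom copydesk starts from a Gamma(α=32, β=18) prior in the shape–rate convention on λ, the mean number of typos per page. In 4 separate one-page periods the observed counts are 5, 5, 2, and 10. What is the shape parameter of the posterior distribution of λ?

54

Total count: 5 + 5 + 2 + 10 = 22.
Total exposure: 4 pages.
Conjugate update: add total count to the shape and total exposure to the rate, giving Gamma(54, 22).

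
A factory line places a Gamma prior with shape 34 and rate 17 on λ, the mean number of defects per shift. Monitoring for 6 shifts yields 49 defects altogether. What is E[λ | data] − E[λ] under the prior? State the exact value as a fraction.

37/23

Total count 49 over total exposure 6 shifts.
By Gamma–Poisson conjugacy, the posterior is Gamma(α + Σx, β + Σt) = Gamma(34 + 49, 17 + 6) = Gamma(83, 23).
Posterior mean = 83/23 = 83/23; prior mean = 34/17 = 2. Difference = 83/23 − 2 = 37/23.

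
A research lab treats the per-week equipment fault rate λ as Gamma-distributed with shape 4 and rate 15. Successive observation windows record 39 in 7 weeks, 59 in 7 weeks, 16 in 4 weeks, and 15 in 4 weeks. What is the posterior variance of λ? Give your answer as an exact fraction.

133/1369

Total count: 39 + 59 + 16 + 15 = 129.
Total exposure: 7 + 7 + 4 + 4 = 22 weeks.
The Gamma prior is conjugate for the Poisson rate, so λ | data ~ Gamma(4+129, 15+22) = Gamma(133, 37).
Posterior variance = α'/β'² = 133/1369.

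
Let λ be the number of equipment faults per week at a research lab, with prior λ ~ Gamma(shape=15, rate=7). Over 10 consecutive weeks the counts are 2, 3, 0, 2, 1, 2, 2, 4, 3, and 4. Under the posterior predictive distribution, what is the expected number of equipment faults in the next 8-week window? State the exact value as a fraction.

Total count: 2 + 3 + 0 + 2 + 1 + 2 + 2 + 4 + 3 + 4 = 23.
Total exposure: 10 weeks.
Conjugate update: add total count to the shape and total exposure to the rate, giving Gamma(38, 17).
Predictive mean over an 8-week window = T·E[λ|data] = 8·38/17 = 304/17.

304/17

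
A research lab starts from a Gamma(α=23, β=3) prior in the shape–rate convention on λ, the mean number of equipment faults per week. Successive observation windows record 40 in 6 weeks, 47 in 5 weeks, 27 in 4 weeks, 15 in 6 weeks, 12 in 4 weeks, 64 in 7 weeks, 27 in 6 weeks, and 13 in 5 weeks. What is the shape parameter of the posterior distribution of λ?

268

Total count: 40 + 47 + 27 + 15 + 12 + 64 + 27 + 13 = 245.
Total exposure: 6 + 5 + 4 + 6 + 4 + 7 + 6 + 5 = 43 weeks.
Conjugate update: add total count to the shape and total exposure to the rate, giving Gamma(268, 46).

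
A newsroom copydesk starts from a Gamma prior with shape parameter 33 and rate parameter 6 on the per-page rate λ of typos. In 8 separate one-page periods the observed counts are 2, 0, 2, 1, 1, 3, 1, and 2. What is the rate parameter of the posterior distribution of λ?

14

Total count: 2 + 0 + 2 + 1 + 1 + 3 + 1 + 2 = 12.
Total exposure: 8 pages.
Gamma(α, β) with Poisson data over total exposure Σt gives posterior Gamma(α+Σx, β+Σt) = Gamma(45, 14).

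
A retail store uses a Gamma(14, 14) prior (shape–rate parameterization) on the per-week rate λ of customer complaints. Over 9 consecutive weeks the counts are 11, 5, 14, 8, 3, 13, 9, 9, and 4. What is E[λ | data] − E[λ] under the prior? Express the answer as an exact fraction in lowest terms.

Total count: 11 + 5 + 14 + 8 + 3 + 13 + 9 + 9 + 4 = 76.
Total exposure: 9 weeks.
The Gamma prior is conjugate for the Poisson rate, so λ | data ~ Gamma(14+76, 14+9) = Gamma(90, 23).
Posterior mean = 90/23 = 90/23; prior mean = 14/14 = 1. Difference = 90/23 − 1 = 67/23.

67/23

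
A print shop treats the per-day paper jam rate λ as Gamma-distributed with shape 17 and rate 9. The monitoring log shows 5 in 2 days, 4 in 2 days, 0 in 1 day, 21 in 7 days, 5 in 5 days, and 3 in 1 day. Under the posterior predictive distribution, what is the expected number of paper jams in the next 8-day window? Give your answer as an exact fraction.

440/27

Total count: 5 + 4 + 0 + 21 + 5 + 3 = 38.
Total exposure: 2 + 2 + 1 + 7 + 5 + 1 = 18 days.
By Gamma–Poisson conjugacy, the posterior is Gamma(α + Σx, β + Σt) = Gamma(17 + 38, 9 + 18) = Gamma(55, 27).
Predictive mean over an 8-day window = T·E[λ|data] = 8·55/27 = 440/27.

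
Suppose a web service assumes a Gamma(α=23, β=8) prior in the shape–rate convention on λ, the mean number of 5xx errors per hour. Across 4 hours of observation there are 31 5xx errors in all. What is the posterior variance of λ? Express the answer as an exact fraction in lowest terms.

Total count 31 over total exposure 4 hours.
Conjugate update: add total count to the shape and total exposure to the rate, giving Gamma(54, 12).
Posterior variance = α'/β'² = 54/144 = 3/8.

3/8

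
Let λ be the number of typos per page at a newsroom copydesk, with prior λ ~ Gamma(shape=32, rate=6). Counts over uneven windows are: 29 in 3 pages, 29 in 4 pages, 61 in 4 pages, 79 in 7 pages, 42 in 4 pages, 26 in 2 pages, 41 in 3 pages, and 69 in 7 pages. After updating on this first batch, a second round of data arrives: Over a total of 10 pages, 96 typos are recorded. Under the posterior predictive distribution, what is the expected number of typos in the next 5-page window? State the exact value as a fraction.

252/5

Total count: 29 + 29 + 61 + 79 + 42 + 26 + 41 + 69 = 376.
Total exposure: 3 + 4 + 4 + 7 + 4 + 2 + 3 + 7 = 34 pages.
After the first batch: Gamma(32 + 376, 6 + 34) = Gamma(408, 40).
Total count 96 over total exposure 10 pages.
After the second batch: Gamma(408 + 96, 40 + 10) = Gamma(504, 50).
Predictive mean over a 5-page window = T·E[λ|data] = 5·504/50 = 252/5.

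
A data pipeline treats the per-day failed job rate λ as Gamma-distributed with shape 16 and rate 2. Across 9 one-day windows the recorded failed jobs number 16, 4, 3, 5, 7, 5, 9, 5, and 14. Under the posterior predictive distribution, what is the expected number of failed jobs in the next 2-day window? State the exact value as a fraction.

168/11

Total count: 16 + 4 + 3 + 5 + 7 + 5 + 9 + 5 + 14 = 68.
Total exposure: 9 days.
The Gamma prior is conjugate for the Poisson rate, so λ | data ~ Gamma(16+68, 2+9) = Gamma(84, 11).
Predictive mean over a 2-day window = T·E[λ|data] = 2·84/11 = 168/11.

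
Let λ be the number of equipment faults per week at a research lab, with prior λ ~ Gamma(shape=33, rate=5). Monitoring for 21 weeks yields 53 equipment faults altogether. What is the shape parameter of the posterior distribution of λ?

Total count 53 over total exposure 21 weeks.
Posterior: α' = 33 + 53 = 86, β' = 5 + 21 = 26.

86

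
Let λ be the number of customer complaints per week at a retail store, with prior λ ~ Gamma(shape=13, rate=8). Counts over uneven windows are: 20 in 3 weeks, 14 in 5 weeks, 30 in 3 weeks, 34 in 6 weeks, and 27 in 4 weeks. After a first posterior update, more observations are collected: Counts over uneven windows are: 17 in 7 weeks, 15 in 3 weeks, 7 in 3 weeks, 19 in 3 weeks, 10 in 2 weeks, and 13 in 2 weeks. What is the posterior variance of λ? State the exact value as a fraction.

Total count: 20 + 14 + 30 + 34 + 27 = 125.
Total exposure: 3 + 5 + 3 + 6 + 4 = 21 weeks.
After the first batch: Gamma(13 + 125, 8 + 21) = Gamma(138, 29).
Total count: 17 + 15 + 7 + 19 + 10 + 13 = 81.
Total exposure: 7 + 3 + 3 + 3 + 2 + 2 = 20 weeks.
After the second batch: Gamma(138 + 81, 29 + 20) = Gamma(219, 49).
Posterior variance = α'/β'² = 219/2401.

219/2401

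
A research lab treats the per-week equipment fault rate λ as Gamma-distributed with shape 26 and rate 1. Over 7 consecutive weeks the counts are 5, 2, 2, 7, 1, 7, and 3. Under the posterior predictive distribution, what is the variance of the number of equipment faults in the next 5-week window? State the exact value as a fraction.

3445/64

Total count: 5 + 2 + 2 + 7 + 1 + 7 + 3 = 27.
Total exposure: 7 weeks.
By Gamma–Poisson conjugacy, the posterior is Gamma(α + Σx, β + Σt) = Gamma(26 + 27, 1 + 7) = Gamma(53, 8).
The posterior predictive for a window of length T is Negative Binomial with variance T·α'·(β'+T)/β'² = 5·53·13/64 = 3445/64.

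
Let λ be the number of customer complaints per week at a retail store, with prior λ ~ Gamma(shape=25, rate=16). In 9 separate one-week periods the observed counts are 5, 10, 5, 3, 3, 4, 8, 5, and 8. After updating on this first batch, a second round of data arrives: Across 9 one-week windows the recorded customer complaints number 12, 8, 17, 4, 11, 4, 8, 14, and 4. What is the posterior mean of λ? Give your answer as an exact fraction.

Total count: 5 + 10 + 5 + 3 + 3 + 4 + 8 + 5 + 8 = 51.
Total exposure: 9 weeks.
After the first batch: Gamma(25 + 51, 16 + 9) = Gamma(76, 25).
Total count: 12 + 8 + 17 + 4 + 11 + 4 + 8 + 14 + 4 = 82.
Total exposure: 9 weeks.
After the second batch: Gamma(76 + 82, 25 + 9) = Gamma(158, 34).
Posterior mean = α'/β' = 158/34 = 79/17.

79/17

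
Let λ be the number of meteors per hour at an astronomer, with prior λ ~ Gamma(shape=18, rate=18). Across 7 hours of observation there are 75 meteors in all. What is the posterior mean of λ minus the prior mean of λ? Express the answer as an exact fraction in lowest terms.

68/25

Total count 75 over total exposure 7 hours.
Posterior: α' = 18 + 75 = 93, β' = 18 + 7 = 25.
Posterior mean = 93/25 = 93/25; prior mean = 18/18 = 1. Difference = 93/25 − 1 = 68/25.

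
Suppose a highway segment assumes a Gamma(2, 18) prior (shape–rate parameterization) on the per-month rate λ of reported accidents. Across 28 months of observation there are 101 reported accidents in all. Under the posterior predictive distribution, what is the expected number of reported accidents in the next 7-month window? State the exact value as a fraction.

Total count 101 over total exposure 28 months.
Gamma(α, β) with Poisson data over total exposure Σt gives posterior Gamma(α+Σx, β+Σt) = Gamma(103, 46).
Predictive mean over a 7-month window = T·E[λ|data] = 7·103/46 = 721/46.

721/46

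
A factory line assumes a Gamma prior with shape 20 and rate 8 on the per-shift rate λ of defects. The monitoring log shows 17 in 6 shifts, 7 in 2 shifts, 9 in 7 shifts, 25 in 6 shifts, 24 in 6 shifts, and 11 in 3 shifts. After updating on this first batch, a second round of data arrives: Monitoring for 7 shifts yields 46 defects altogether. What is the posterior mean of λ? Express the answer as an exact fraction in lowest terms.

Total count: 17 + 7 + 9 + 25 + 24 + 11 = 93.
Total exposure: 6 + 2 + 7 + 6 + 6 + 3 = 30 shifts.
After the first batch: Gamma(20 + 93, 8 + 30) = Gamma(113, 38).
Total count 46 over total exposure 7 shifts.
After the second batch: Gamma(113 + 46, 38 + 7) = Gamma(159, 45).
Posterior mean = α'/β' = 159/45 = 53/15.

53/15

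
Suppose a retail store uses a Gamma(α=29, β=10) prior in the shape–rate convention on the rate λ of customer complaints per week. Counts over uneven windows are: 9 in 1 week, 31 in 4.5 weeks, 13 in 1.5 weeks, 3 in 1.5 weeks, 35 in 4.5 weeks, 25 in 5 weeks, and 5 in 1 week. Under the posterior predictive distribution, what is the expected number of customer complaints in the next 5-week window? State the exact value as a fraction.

750/29

Total count: 9 + 31 + 13 + 3 + 35 + 25 + 5 = 121.
Total exposure: 1 + 4.5 + 1.5 + 1.5 + 4.5 + 5 + 1 = 19 weeks.
By Gamma–Poisson conjugacy, the posterior is Gamma(α + Σx, β + Σt) = Gamma(29 + 121, 10 + 19) = Gamma(150, 29).
Predictive mean over a 5-week window = T·E[λ|data] = 5·150/29 = 750/29.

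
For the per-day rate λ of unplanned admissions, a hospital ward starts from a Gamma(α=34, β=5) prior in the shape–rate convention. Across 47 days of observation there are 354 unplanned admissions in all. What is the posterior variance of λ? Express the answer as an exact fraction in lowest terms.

Total count 354 over total exposure 47 days.
Posterior: α' = 34 + 354 = 388, β' = 5 + 47 = 52.
Posterior variance = α'/β'² = 388/2704 = 97/676.

97/676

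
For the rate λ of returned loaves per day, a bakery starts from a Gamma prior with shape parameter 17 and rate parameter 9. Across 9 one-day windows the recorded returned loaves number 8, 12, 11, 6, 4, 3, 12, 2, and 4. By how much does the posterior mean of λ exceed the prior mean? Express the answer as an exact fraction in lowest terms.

Total count: 8 + 12 + 11 + 6 + 4 + 3 + 12 + 2 + 4 = 62.
Total exposure: 9 days.
Gamma(α, β) with Poisson data over total exposure Σt gives posterior Gamma(α+Σx, β+Σt) = Gamma(79, 18).
Posterior mean = 79/18 = 79/18; prior mean = 17/9 = 17/9. Difference = 79/18 − 17/9 = 5/2.

5/2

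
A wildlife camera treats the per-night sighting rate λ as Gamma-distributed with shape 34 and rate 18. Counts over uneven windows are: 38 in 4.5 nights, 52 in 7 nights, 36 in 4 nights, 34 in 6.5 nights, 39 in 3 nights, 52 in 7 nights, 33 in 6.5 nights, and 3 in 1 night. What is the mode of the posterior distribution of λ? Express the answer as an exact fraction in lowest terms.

Total count: 38 + 52 + 36 + 34 + 39 + 52 + 33 + 3 = 287.
Total exposure: 4.5 + 7 + 4 + 6.5 + 3 + 7 + 6.5 + 1 = 39.5 nights.
Gamma(α, β) with Poisson data over total exposure Σt gives posterior Gamma(α+Σx, β+Σt) = Gamma(321, 115/2).
Posterior mode = (α'−1)/β' = 320/(115/2) = 128/23.

128/23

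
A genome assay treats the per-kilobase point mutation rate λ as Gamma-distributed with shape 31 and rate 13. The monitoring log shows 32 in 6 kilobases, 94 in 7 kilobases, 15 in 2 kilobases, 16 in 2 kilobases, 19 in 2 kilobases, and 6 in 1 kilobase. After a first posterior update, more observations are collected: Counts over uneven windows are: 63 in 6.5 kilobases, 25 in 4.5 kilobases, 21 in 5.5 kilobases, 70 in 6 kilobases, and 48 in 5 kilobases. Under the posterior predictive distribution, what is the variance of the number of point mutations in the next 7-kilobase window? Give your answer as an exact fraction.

75600/1331

Total count: 32 + 94 + 15 + 16 + 19 + 6 = 182.
Total exposure: 6 + 7 + 2 + 2 + 2 + 1 = 20 kilobases.
After the first batch: Gamma(31 + 182, 13 + 20) = Gamma(213, 33).
Total count: 63 + 25 + 21 + 70 + 48 = 227.
Total exposure: 6.5 + 4.5 + 5.5 + 6 + 5 = 27.5 kilobases.
After the second batch: Gamma(213 + 227, 33 + 27.5) = Gamma(440, 121/2).
The posterior predictive for a window of length T is Negative Binomial with variance T·α'·(β'+T)/β'² = 7·440·(135/2)/(14641/4) = 75600/1331.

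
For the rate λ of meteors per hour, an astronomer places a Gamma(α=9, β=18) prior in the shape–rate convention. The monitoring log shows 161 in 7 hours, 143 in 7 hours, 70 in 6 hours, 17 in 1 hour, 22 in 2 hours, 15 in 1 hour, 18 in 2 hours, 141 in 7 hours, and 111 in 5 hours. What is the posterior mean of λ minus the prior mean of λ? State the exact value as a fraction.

97/8

Total count: 161 + 143 + 70 + 17 + 22 + 15 + 18 + 141 + 111 = 698.
Total exposure: 7 + 7 + 6 + 1 + 2 + 1 + 2 + 7 + 5 = 38 hours.
By Gamma–Poisson conjugacy, the posterior is Gamma(α + Σx, β + Σt) = Gamma(9 + 698, 18 + 38) = Gamma(707, 56).
Posterior mean = 707/56 = 101/8; prior mean = 9/18 = 1/2. Difference = 101/8 − 1/2 = 97/8.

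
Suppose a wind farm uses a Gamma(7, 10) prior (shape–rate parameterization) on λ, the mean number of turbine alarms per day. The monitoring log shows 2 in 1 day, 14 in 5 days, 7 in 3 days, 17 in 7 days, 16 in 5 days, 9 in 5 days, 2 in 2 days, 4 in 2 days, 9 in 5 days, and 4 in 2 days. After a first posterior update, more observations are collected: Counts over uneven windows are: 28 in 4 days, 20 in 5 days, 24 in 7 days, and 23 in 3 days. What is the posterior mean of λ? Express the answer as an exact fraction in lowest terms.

Total count: 2 + 14 + 7 + 17 + 16 + 9 + 2 + 4 + 9 + 4 = 84.
Total exposure: 1 + 5 + 3 + 7 + 5 + 5 + 2 + 2 + 5 + 2 = 37 days.
After the first batch: Gamma(7 + 84, 10 + 37) = Gamma(91, 47).
Total count: 28 + 20 + 24 + 23 = 95.
Total exposure: 4 + 5 + 7 + 3 = 19 days.
After the second batch: Gamma(91 + 95, 47 + 19) = Gamma(186, 66).
Posterior mean = α'/β' = 186/66 = 31/11.

31/11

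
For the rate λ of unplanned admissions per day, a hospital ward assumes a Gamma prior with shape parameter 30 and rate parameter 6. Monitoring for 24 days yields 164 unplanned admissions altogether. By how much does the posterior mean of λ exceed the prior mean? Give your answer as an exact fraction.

22/15

Total count 164 over total exposure 24 days.
The Gamma prior is conjugate for the Poisson rate, so λ | data ~ Gamma(30+164, 6+24) = Gamma(194, 30).
Posterior mean = 194/30 = 97/15; prior mean = 30/6 = 5. Difference = 97/15 − 5 = 22/15.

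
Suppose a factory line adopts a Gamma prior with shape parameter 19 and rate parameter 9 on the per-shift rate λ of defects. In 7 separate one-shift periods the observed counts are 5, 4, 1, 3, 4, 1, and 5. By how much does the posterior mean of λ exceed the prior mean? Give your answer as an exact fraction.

Total count: 5 + 4 + 1 + 3 + 4 + 1 + 5 = 23.
Total exposure: 7 shifts.
The Gamma prior is conjugate for the Poisson rate, so λ | data ~ Gamma(19+23, 9+7) = Gamma(42, 16).
Posterior mean = 42/16 = 21/8; prior mean = 19/9 = 19/9. Difference = 21/8 − 19/9 = 37/72.

37/72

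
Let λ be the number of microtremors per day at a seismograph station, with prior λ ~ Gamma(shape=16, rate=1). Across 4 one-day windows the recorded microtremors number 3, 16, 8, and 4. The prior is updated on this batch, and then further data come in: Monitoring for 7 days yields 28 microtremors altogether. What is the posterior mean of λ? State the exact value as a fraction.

25/4

Total count: 3 + 16 + 8 + 4 = 31.
Total exposure: 4 days.
After the first batch: Gamma(16 + 31, 1 + 4) = Gamma(47, 5).
Total count 28 over total exposure 7 days.
After the second batch: Gamma(47 + 28, 5 + 7) = Gamma(75, 12).
Posterior mean = α'/β' = 75/12 = 25/4.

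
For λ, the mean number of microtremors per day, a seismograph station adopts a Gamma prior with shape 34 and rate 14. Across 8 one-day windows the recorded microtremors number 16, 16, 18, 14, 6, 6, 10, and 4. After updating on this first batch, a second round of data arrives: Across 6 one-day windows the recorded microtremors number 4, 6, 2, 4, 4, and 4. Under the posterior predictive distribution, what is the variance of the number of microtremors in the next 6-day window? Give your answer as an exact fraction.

1887/49

Total count: 16 + 16 + 18 + 14 + 6 + 6 + 10 + 4 = 90.
Total exposure: 8 days.
After the first batch: Gamma(34 + 90, 14 + 8) = Gamma(124, 22).
Total count: 4 + 6 + 2 + 4 + 4 + 4 = 24.
Total exposure: 6 days.
After the second batch: Gamma(124 + 24, 22 + 6) = Gamma(148, 28).
The posterior predictive for a window of length T is Negative Binomial with variance T·α'·(β'+T)/β'² = 6·148·34/784 = 1887/49.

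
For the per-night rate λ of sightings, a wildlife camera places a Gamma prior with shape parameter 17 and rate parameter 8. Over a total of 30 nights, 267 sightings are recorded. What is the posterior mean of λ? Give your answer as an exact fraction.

142/19

Total count 267 over total exposure 30 nights.
By Gamma–Poisson conjugacy, the posterior is Gamma(α + Σx, β + Σt) = Gamma(17 + 267, 8 + 30) = Gamma(284, 38).
Posterior mean = α'/β' = 284/38 = 142/19.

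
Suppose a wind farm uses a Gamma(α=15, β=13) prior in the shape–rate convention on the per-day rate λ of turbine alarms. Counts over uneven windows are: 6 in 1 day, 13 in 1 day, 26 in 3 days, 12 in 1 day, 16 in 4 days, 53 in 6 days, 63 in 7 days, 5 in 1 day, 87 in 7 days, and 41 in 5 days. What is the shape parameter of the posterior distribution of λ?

Total count: 6 + 13 + 26 + 12 + 16 + 53 + 63 + 5 + 87 + 41 = 322.
Total exposure: 1 + 1 + 3 + 1 + 4 + 6 + 7 + 1 + 7 + 5 = 36 days.
Conjugate update: add total count to the shape and total exposure to the rate, giving Gamma(337, 49).

337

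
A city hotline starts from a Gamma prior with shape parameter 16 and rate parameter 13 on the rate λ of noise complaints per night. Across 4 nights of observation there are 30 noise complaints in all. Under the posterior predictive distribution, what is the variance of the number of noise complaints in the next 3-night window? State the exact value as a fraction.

Total count 30 over total exposure 4 nights.
Conjugate update: add total count to the shape and total exposure to the rate, giving Gamma(46, 17).
The posterior predictive for a window of length T is Negative Binomial with variance T·α'·(β'+T)/β'² = 3·46·20/289 = 2760/289.

2760/289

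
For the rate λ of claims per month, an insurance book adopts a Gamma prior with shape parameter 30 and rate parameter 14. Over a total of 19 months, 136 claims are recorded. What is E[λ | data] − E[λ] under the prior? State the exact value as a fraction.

667/231

Total count 136 over total exposure 19 months.
The Gamma prior is conjugate for the Poisson rate, so λ | data ~ Gamma(30+136, 14+19) = Gamma(166, 33).
Posterior mean = 166/33 = 166/33; prior mean = 30/14 = 15/7. Difference = 166/33 − 15/7 = 667/231.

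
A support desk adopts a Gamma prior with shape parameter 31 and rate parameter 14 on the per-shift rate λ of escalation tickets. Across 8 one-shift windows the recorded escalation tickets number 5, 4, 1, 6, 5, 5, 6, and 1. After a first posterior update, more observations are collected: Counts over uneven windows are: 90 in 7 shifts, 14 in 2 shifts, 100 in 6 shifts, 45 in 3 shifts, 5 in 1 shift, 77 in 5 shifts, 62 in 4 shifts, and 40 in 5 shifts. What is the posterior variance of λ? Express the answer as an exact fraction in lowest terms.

497/3025

Total count: 5 + 4 + 1 + 6 + 5 + 5 + 6 + 1 = 33.
Total exposure: 8 shifts.
After the first batch: Gamma(31 + 33, 14 + 8) = Gamma(64, 22).
Total count: 90 + 14 + 100 + 45 + 5 + 77 + 62 + 40 = 433.
Total exposure: 7 + 2 + 6 + 3 + 1 + 5 + 4 + 5 = 33 shifts.
After the second batch: Gamma(64 + 433, 22 + 33) = Gamma(497, 55).
Posterior variance = α'/β'² = 497/3025.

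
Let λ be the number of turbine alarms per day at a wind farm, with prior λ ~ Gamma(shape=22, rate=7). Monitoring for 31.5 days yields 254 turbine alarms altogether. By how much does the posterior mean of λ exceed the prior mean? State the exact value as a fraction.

Total count 254 over total exposure 31.5 days.
Conjugate update: add total count to the shape and total exposure to the rate, giving Gamma(276, 77/2).
Posterior mean = 276/(77/2) = 552/77; prior mean = 22/7 = 22/7. Difference = 552/77 − 22/7 = 310/77.

310/77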